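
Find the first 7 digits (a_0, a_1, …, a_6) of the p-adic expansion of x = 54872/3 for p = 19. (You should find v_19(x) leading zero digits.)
(a_0, …, a_6) = (0, 0, 0, 9, 6, 6, 6)

v_19(54872/3) = 3, so a_0 = ... = a_2 = 0. Factor out: x = 19^3 · u with u = 8/3 a unit in ℤ_19. Expand u iteratively via a_{v+i} = u_i mod 19, u_{i+1} = (u_i − a_{v+i})/19:
  u_0 = 8/3;  a_3 = 9;  u_1 = (u_0 − 9)/19 = -1/3
  u_1 = -1/3;  a_4 = 6;  u_2 = (u_1 − 6)/19 = -1/3
  u_2 = -1/3;  a_5 = 6;  u_3 = (u_2 − 6)/19 = -1/3
  u_3 = -1/3;  a_6 = 6;  u_4 = (u_3 − 6)/19 = -1/3
Digits: (0, 0, 0, 9, 6, 6, 6).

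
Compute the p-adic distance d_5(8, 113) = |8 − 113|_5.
d_5(8, 113) = 1/5

Step 1 — x − y = 8 − 113 = -105. Step 2 — v_5(-105) = 1 (factor: -105 = −(5^1 · 21); the sign does not affect v_p). Step 3 — |x − y|_5 = 5^{-1} = 1/5.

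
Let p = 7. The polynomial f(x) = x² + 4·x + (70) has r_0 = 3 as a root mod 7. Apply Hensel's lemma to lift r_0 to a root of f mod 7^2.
r_1 = 38 (mod 49)

Hensel: r_{i+1} = r_i − f(r_i)·(f′(r_i))^{-1} mod 7^{i+2}, f′(x) = 2x + 4. Iterate:
  r_0 = 3 (mod 7)
  r_1 = 38 (mod 49)
Final: r = 38 satisfies f(r) ≡ 0 mod 7^2.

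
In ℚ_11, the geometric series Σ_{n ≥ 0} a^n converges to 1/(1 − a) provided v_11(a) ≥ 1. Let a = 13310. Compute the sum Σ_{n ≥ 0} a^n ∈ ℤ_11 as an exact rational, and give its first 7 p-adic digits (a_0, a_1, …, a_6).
Σ a^n = 1/(1 − a) = -1/13309;  first 7 digits = (1, 0, 0, 10, 0, 0, 1)

v_11(a) = 3 ≥ 1, so the series converges in ℤ_11 to 1/(1 − a) = 1/(1 − 13310) = -1/13309. Expand this rational in ℤ_11: compute digits iteratively via d_i = x_i mod 11, x_{i+1} = (x_i − d_i)/11. The first 7 digits are (1, 0, 0, 10, 0, 0, 1).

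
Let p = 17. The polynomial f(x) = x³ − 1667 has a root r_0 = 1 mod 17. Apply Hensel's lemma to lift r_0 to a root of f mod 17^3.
r_2 = 2772 (mod 4913)

Hensel: r_{i+1} = r_i − f(r_i)/f′(r_i) mod 17^{i+2}, where f′(x) = 3x². Iterate:
  r_0 = 1 (mod 17)
  r_1 = 171 (mod 289)
  r_2 = 2772 (mod 4913)
Final: r = 2772 with f(r) ≡ 0 mod 17^3.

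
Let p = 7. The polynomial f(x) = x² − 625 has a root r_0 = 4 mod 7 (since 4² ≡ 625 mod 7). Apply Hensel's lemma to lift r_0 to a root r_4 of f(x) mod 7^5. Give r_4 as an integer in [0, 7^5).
r_4 = 25 (mod 16807)

Hensel's recurrence: r_{i+1} = r_i − f(r_i)·(f′(r_i))^{-1} mod 7^{i+2}, with f′(x) = 2x. Iterate:
  r_0 = 4 (mod 7)
  r_1 = 25 (mod 49)
  r_2 = 25 (mod 343)
  r_3 = 25 (mod 2401)
  r_4 = 25 (mod 16807)
Final: r_4 = 25, and one checks f(r_4) ≡ 0 mod 7^5.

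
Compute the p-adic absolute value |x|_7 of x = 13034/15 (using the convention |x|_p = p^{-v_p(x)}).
|13034/15|_7 = 1/343

Step 1 — compute v_7(x) by factoring powers of 7 out of the numerator and denominator: v_7(13034/15) = 3. Step 2 — apply |x|_p = p^{-v_p(x)} = 7^{-3} = 1/343.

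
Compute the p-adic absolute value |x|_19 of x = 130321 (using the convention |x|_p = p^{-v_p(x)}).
|130321|_19 = 1/130321

Step 1 — compute v_19(x) by factoring powers of 19 out of the numerator and denominator: v_19(130321) = 4. Step 2 — apply |x|_p = p^{-v_p(x)} = 19^{-4} = 1/130321.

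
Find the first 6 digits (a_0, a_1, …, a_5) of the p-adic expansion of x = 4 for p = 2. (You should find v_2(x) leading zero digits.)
(a_0, …, a_5) = (0, 0, 1, 0, 0, 0)

v_2(4) = 2, so a_0 = ... = a_1 = 0. Factor out: x = 2^2 · u with u = 1 a unit in ℤ_2. Expand u iteratively via a_{v+i} = u_i mod 2, u_{i+1} = (u_i − a_{v+i})/2:
  u_0 = 1;  a_2 = 1;  u_1 = (u_0 − 1)/2 = 0
  u_1 = 0;  a_3 = 0;  u_2 = (u_1 − 0)/2 = 0
  u_2 = 0;  a_4 = 0;  u_3 = (u_2 − 0)/2 = 0
  u_3 = 0;  a_5 = 0;  u_4 = (u_3 − 0)/2 = 0
Digits: (0, 0, 1, 0, 0, 0).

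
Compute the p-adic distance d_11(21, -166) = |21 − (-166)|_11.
d_11(21, -166) = 1/11

Step 1 — x − y = 21 − (-166) = 187. Step 2 — v_11(187) = 1 (factor: 187 = (11^1 · 17); the sign does not affect v_p). Step 3 — |x − y|_11 = 11^{-1} = 1/11.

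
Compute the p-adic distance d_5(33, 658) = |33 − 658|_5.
d_5(33, 658) = 1/625

Step 1 — x − y = 33 − 658 = -625. Step 2 — v_5(-625) = 4 (factor: -625 = −(5^4 · 1); the sign does not affect v_p). Step 3 — |x − y|_5 = 5^{-4} = 1/625.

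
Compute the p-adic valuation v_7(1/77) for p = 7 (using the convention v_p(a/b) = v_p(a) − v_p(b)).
v_7(1/77) = -1

Factor powers of 7 from the numerator and denominator of the reduced fraction: 1 = 7^0 · 1 and 77 = 7^1 · 11. Apply v_p(a/b) = v_p(a) − v_p(b): v_7(1/77) = 0 − 1 = -1.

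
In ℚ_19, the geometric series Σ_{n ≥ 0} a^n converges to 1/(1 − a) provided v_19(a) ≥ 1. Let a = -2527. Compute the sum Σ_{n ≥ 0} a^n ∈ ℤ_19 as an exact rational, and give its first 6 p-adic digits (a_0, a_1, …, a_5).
Σ a^n = 1/(1 − a) = 1/2528;  first 6 digits = (1, 0, 12, 18, 10, 2)

v_19(a) = 2 ≥ 1, so the series converges in ℤ_19 to 1/(1 − a) = 1/(1 − (-2527)) = 1/2528. Expand this rational in ℤ_19: compute digits iteratively via d_i = x_i mod 19, x_{i+1} = (x_i − d_i)/19. The first 6 digits are (1, 0, 12, 18, 10, 2).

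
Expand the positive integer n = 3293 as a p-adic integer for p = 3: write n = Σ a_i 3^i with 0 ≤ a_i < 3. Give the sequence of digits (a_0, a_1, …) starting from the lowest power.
(a_0, a_1, …) = (2, 2, 2, 1, 1, 1, 1, 1)

Repeated division by 3 gives the digits low-to-high: 3293 = 2 + 2·3^1 + 2·3^2 + 1·3^3 + 1·3^4 + 1·3^5 + 1·3^6 + 1·3^7. Digit sequence: (2, 2, 2, 1, 1, 1, 1, 1).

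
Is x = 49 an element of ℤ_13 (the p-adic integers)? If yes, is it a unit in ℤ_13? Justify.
x ∈ ℤ_13^× (unit); v_13(x) = 0

ℤ_13 = {x ∈ ℚ_13 : v_13(x) ≥ 0} and ℤ_13^× = {x ∈ ℤ_13 : v_13(x) = 0}. Here v_13(49) = v_13(num) − v_13(den) = 0; compare against these criteria.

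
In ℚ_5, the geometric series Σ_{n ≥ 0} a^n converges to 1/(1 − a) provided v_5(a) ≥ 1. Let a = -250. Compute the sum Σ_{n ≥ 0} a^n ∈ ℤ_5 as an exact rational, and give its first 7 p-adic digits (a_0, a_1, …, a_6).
Σ a^n = 1/(1 − a) = 1/251;  first 7 digits = (1, 0, 0, 3, 4, 4, 3)

v_5(a) = 3 ≥ 1, so the series converges in ℤ_5 to 1/(1 − a) = 1/(1 − (-250)) = 1/251. Expand this rational in ℤ_5: compute digits iteratively via d_i = x_i mod 5, x_{i+1} = (x_i − d_i)/5. The first 7 digits are (1, 0, 0, 3, 4, 4, 3).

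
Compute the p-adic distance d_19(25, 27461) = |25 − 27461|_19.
d_19(25, 27461) = 1/6859

Step 1 — x − y = 25 − 27461 = -27436. Step 2 — v_19(-27436) = 3 (factor: -27436 = −(19^3 · 4); the sign does not affect v_p). Step 3 — |x − y|_19 = 19^{-3} = 1/6859.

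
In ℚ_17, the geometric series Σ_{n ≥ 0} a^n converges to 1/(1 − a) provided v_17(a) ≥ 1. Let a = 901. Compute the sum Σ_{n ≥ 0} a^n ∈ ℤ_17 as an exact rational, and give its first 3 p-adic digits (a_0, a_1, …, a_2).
Σ a^n = 1/(1 − a) = -1/900;  first 3 digits = (1, 2, 7)

v_17(a) = 1 ≥ 1, so the series converges in ℤ_17 to 1/(1 − a) = 1/(1 − 901) = -1/900. Expand this rational in ℤ_17: compute digits iteratively via d_i = x_i mod 17, x_{i+1} = (x_i − d_i)/17. The first 3 digits are (1, 2, 7).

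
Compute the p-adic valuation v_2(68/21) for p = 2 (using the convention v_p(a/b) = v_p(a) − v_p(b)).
v_2(68/21) = 2

Factor powers of 2 from the numerator and denominator of the reduced fraction: 68 = 2^2 · 17 and 21 = 2^0 · 21. Apply v_p(a/b) = v_p(a) − v_p(b): v_2(68/21) = 2 − 0 = 2.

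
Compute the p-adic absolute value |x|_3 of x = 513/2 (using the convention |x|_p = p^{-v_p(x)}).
|513/2|_3 = 1/27

Step 1 — compute v_3(x) by factoring powers of 3 out of the numerator and denominator: v_3(513/2) = 3. Step 2 — apply |x|_p = p^{-v_p(x)} = 3^{-3} = 1/27.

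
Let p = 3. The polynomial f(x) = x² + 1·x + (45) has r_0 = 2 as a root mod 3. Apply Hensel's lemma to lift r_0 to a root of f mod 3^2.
r_1 = 8 (mod 9)

Hensel: r_{i+1} = r_i − f(r_i)·(f′(r_i))^{-1} mod 3^{i+2}, f′(x) = 2x + 1. Iterate:
  r_0 = 2 (mod 3)
  r_1 = 8 (mod 9)
Final: r = 8 satisfies f(r) ≡ 0 mod 3^2.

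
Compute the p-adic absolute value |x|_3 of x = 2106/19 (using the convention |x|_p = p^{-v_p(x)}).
|2106/19|_3 = 1/81

Step 1 — compute v_3(x) by factoring powers of 3 out of the numerator and denominator: v_3(2106/19) = 4. Step 2 — apply |x|_p = p^{-v_p(x)} = 3^{-4} = 1/81.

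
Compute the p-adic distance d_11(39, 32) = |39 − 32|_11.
d_11(39, 32) = 1

Step 1 — x − y = 39 − 32 = 7. Step 2 — v_11(7) = 0 (factor: 7 = (11^0 · 7); the sign does not affect v_p). Step 3 — |x − y|_11 = 11^{0} = 1.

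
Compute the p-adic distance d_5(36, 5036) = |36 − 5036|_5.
d_5(36, 5036) = 1/625

Step 1 — x − y = 36 − 5036 = -5000. Step 2 — v_5(-5000) = 4 (factor: -5000 = −(5^4 · 8); the sign does not affect v_p). Step 3 — |x − y|_5 = 5^{-4} = 1/625.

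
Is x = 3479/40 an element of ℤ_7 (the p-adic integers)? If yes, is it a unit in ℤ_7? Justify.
x ∈ ℤ_7 but not a unit; v_7(x) = 2 > 0

ℤ_7 = {x ∈ ℚ_7 : v_7(x) ≥ 0} and ℤ_7^× = {x ∈ ℤ_7 : v_7(x) = 0}. Here v_7(3479/40) = v_7(num) − v_7(den) = 2; compare against these criteria.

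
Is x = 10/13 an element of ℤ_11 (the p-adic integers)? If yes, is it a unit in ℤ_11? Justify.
x ∈ ℤ_11^× (unit); v_11(x) = 0

ℤ_11 = {x ∈ ℚ_11 : v_11(x) ≥ 0} and ℤ_11^× = {x ∈ ℤ_11 : v_11(x) = 0}. Here v_11(10/13) = v_11(num) − v_11(den) = 0; compare against these criteria.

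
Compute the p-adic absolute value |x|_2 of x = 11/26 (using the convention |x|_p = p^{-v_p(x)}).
|11/26|_2 = 2

Step 1 — compute v_2(x) by factoring powers of 2 out of the numerator and denominator: v_2(11/26) = -1. Step 2 — apply |x|_p = p^{-v_p(x)} = 2^{1} = 2.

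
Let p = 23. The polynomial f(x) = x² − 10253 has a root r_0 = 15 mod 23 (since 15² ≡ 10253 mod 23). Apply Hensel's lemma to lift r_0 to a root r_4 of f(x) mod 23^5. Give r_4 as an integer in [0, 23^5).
r_4 = 5075 (mod 6436343)

Hensel's recurrence: r_{i+1} = r_i − f(r_i)·(f′(r_i))^{-1} mod 23^{i+2}, with f′(x) = 2x. Iterate:
  r_0 = 15 (mod 23)
  r_1 = 314 (mod 529)
  r_2 = 5075 (mod 12167)
  r_3 = 5075 (mod 279841)
  r_4 = 5075 (mod 6436343)
Final: r_4 = 5075, and one checks f(r_4) ≡ 0 mod 23^5.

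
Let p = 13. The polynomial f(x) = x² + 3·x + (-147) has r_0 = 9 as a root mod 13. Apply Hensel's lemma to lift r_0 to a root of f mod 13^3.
r_2 = 711 (mod 2197)

Hensel: r_{i+1} = r_i − f(r_i)·(f′(r_i))^{-1} mod 13^{i+2}, f′(x) = 2x + 3. Iterate:
  r_0 = 9 (mod 13)
  r_1 = 35 (mod 169)
  r_2 = 711 (mod 2197)
Final: r = 711 satisfies f(r) ≡ 0 mod 13^3.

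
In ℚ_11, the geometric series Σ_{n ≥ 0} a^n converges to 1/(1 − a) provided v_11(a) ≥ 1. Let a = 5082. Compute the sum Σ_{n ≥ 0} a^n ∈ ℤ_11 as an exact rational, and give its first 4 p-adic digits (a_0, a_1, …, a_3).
Σ a^n = 1/(1 − a) = -1/5081;  first 4 digits = (1, 0, 9, 3)

v_11(a) = 2 ≥ 1, so the series converges in ℤ_11 to 1/(1 − a) = 1/(1 − 5082) = -1/5081. Expand this rational in ℤ_11: compute digits iteratively via d_i = x_i mod 11, x_{i+1} = (x_i − d_i)/11. The first 4 digits are (1, 0, 9, 3).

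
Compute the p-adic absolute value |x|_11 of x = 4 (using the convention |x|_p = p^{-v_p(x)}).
|4|_11 = 1

Step 1 — compute v_11(x) by factoring powers of 11 out of the numerator and denominator: v_11(4) = 0. Step 2 — apply |x|_p = p^{-v_p(x)} = 11^{0} = 1.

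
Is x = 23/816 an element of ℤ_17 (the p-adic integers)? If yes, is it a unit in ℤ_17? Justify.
x ∉ ℤ_17 (v_17(x) = -1 < 0)

ℤ_17 = {x ∈ ℚ_17 : v_17(x) ≥ 0} and ℤ_17^× = {x ∈ ℤ_17 : v_17(x) = 0}. Here v_17(23/816) = v_17(num) − v_17(den) = -1; compare against these criteria.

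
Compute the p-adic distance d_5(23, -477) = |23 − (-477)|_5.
d_5(23, -477) = 1/125

Step 1 — x − y = 23 − (-477) = 500. Step 2 — v_5(500) = 3 (factor: 500 = (5^3 · 4); the sign does not affect v_p). Step 3 — |x − y|_5 = 5^{-3} = 1/125.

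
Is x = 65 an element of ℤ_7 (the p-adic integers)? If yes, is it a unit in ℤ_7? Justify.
x ∈ ℤ_7^× (unit); v_7(x) = 0

ℤ_7 = {x ∈ ℚ_7 : v_7(x) ≥ 0} and ℤ_7^× = {x ∈ ℤ_7 : v_7(x) = 0}. Here v_7(65) = v_7(num) − v_7(den) = 0; compare against these criteria.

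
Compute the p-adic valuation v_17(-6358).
v_17(-6358) = 2

v_17(n) is the largest exponent k such that 17^k divides n. Factor out: -6358 = -17^2 · 22. (Sign doesn't affect v_p.) So v_17(-6358) = 2.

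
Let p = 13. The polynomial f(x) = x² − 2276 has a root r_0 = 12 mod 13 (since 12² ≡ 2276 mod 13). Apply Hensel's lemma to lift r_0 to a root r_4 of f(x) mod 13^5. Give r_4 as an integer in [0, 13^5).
r_4 = 298414 (mod 371293)

Hensel's recurrence: r_{i+1} = r_i − f(r_i)·(f′(r_i))^{-1} mod 13^{i+2}, with f′(x) = 2x. Iterate:
  r_0 = 12 (mod 13)
  r_1 = 129 (mod 169)
  r_2 = 1819 (mod 2197)
  r_3 = 12804 (mod 28561)
  r_4 = 298414 (mod 371293)
Final: r_4 = 298414, and one checks f(r_4) ≡ 0 mod 13^5.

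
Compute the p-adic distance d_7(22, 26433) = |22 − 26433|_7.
d_7(22, 26433) = 1/2401

Step 1 — x − y = 22 − 26433 = -26411. Step 2 — v_7(-26411) = 4 (factor: -26411 = −(7^4 · 11); the sign does not affect v_p). Step 3 — |x − y|_7 = 7^{-4} = 1/2401.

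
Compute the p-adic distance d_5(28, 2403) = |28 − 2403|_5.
d_5(28, 2403) = 1/125

Step 1 — x − y = 28 − 2403 = -2375. Step 2 — v_5(-2375) = 3 (factor: -2375 = −(5^3 · 19); the sign does not affect v_p). Step 3 — |x − y|_5 = 5^{-3} = 1/125.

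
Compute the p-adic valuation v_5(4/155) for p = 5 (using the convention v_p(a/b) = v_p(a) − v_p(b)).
v_5(4/155) = -1

Factor powers of 5 from the numerator and denominator of the reduced fraction: 4 = 5^0 · 4 and 155 = 5^1 · 31. Apply v_p(a/b) = v_p(a) − v_p(b): v_5(4/155) = 0 − 1 = -1.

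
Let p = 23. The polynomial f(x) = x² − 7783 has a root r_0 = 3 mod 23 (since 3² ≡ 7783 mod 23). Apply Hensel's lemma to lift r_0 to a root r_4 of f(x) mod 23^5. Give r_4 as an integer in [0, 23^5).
r_4 = 1647723 (mod 6436343)

Hensel's recurrence: r_{i+1} = r_i − f(r_i)·(f′(r_i))^{-1} mod 23^{i+2}, with f′(x) = 2x. Iterate:
  r_0 = 3 (mod 23)
  r_1 = 417 (mod 529)
  r_2 = 5178 (mod 12167)
  r_3 = 248518 (mod 279841)
  r_4 = 1647723 (mod 6436343)
Final: r_4 = 1647723, and one checks f(r_4) ≡ 0 mod 23^5.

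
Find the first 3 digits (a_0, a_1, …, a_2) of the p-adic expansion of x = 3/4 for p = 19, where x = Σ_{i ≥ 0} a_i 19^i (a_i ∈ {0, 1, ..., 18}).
(a_0, …, a_2) = (15, 4, 14)

v_19(3/4) = 0 (numerator and denominator both coprime to 19), so x ∈ ℤ_19^×. Compute digits iteratively via a_i = x_i mod 19, x_{i+1} = (x_i − a_i)/19, with x_0 = x:
  x_0 = 3/4;  a_0 = 15;  x_1 = (x_0 − 15)/19 = -3/4
  x_1 = -3/4;  a_1 = 4;  x_2 = (x_1 − 4)/19 = -1/4
  x_2 = -1/4;  a_2 = 14;  x_3 = (x_2 − 14)/19 = -3/4
Digits: (15, 4, 14).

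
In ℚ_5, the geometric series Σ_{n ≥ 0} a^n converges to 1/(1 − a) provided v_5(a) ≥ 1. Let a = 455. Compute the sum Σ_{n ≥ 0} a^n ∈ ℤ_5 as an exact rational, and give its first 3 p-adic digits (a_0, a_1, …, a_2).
Σ a^n = 1/(1 − a) = -1/454;  first 3 digits = (1, 1, 4)

v_5(a) = 1 ≥ 1, so the series converges in ℤ_5 to 1/(1 − a) = 1/(1 − 455) = -1/454. Expand this rational in ℤ_5: compute digits iteratively via d_i = x_i mod 5, x_{i+1} = (x_i − d_i)/5. The first 3 digits are (1, 1, 4).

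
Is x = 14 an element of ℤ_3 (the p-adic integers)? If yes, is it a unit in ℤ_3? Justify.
x ∈ ℤ_3^× (unit); v_3(x) = 0

ℤ_3 = {x ∈ ℚ_3 : v_3(x) ≥ 0} and ℤ_3^× = {x ∈ ℤ_3 : v_3(x) = 0}. Here v_3(14) = v_3(num) − v_3(den) = 0; compare against these criteria.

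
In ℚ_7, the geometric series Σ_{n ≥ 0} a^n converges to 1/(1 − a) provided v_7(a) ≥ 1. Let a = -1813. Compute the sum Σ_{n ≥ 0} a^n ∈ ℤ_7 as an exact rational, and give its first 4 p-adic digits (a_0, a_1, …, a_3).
Σ a^n = 1/(1 − a) = 1/1814;  first 4 digits = (1, 0, 5, 1)

v_7(a) = 2 ≥ 1, so the series converges in ℤ_7 to 1/(1 − a) = 1/(1 − (-1813)) = 1/1814. Expand this rational in ℤ_7: compute digits iteratively via d_i = x_i mod 7, x_{i+1} = (x_i − d_i)/7. The first 4 digits are (1, 0, 5, 1).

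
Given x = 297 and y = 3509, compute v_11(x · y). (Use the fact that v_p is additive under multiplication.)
v_11(1042173) = 3

v_p(x) = 1 (factor: 297 = 11^1 · 27); v_p(y) = 2 (factor: 3509 = 11^2 · 29). Additivity: v_p(xy) = v_p(x) + v_p(y) = 1 + 2 = 3. (Direct check: xy = 1042173 = 11^3 · (783).)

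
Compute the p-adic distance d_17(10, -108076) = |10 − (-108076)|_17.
d_17(10, -108076) = 1/4913

Step 1 — x − y = 10 − (-108076) = 108086. Step 2 — v_17(108086) = 3 (factor: 108086 = (17^3 · 22); the sign does not affect v_p). Step 3 — |x − y|_17 = 17^{-3} = 1/4913.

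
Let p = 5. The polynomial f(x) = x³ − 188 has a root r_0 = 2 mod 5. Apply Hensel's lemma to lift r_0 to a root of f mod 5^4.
r_3 = 217 (mod 625)

Hensel: r_{i+1} = r_i − f(r_i)/f′(r_i) mod 5^{i+2}, where f′(x) = 3x². Iterate:
  r_0 = 2 (mod 5)
  r_1 = 17 (mod 25)
  r_2 = 92 (mod 125)
  r_3 = 217 (mod 625)
Final: r = 217 with f(r) ≡ 0 mod 5^4.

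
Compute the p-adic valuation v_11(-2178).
v_11(-2178) = 2

v_11(n) is the largest exponent k such that 11^k divides n. Factor out: -2178 = -11^2 · 18. (Sign doesn't affect v_p.) So v_11(-2178) = 2.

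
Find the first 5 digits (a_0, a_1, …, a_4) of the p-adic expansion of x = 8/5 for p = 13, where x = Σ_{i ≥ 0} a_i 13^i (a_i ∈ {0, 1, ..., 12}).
(a_0, …, a_4) = (12, 7, 2, 5, 10)

v_13(8/5) = 0 (numerator and denominator both coprime to 13), so x ∈ ℤ_13^×. Compute digits iteratively via a_i = x_i mod 13, x_{i+1} = (x_i − a_i)/13, with x_0 = x:
  x_0 = 8/5;  a_0 = 12;  x_1 = (x_0 − 12)/13 = -4/5
  x_1 = -4/5;  a_1 = 7;  x_2 = (x_1 − 7)/13 = -3/5
  x_2 = -3/5;  a_2 = 2;  x_3 = (x_2 − 2)/13 = -1/5
  x_3 = -1/5;  a_3 = 5;  x_4 = (x_3 − 5)/13 = -2/5
  x_4 = -2/5;  a_4 = 10;  x_5 = (x_4 − 10)/13 = -4/5
Digits: (12, 7, 2, 5, 10).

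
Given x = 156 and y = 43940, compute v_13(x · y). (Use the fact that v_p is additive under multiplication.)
v_13(6854640) = 4

v_p(x) = 1 (factor: 156 = 13^1 · 12); v_p(y) = 3 (factor: 43940 = 13^3 · 20). Additivity: v_p(xy) = v_p(x) + v_p(y) = 1 + 3 = 4. (Direct check: xy = 6854640 = 13^4 · (240).)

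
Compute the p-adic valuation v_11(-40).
v_11(-40) = 0

v_11(n) is the largest exponent k such that 11^k divides n. Factor out: -40 = -11^0 · 40. (Sign doesn't affect v_p.) So v_11(-40) = 0.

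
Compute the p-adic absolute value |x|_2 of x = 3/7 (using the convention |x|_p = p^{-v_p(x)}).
|3/7|_2 = 1

Step 1 — compute v_2(x) by factoring powers of 2 out of the numerator and denominator: v_2(3/7) = 0. Step 2 — apply |x|_p = p^{-v_p(x)} = 2^{0} = 1.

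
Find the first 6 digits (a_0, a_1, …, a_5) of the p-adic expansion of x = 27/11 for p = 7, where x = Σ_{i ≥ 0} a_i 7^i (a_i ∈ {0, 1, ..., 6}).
(a_0, …, a_5) = (5, 6, 1, 1, 3, 4)

v_7(27/11) = 0 (numerator and denominator both coprime to 7), so x ∈ ℤ_7^×. Compute digits iteratively via a_i = x_i mod 7, x_{i+1} = (x_i − a_i)/7, with x_0 = x:
  x_0 = 27/11;  a_0 = 5;  x_1 = (x_0 − 5)/7 = -4/11
  x_1 = -4/11;  a_1 = 6;  x_2 = (x_1 − 6)/7 = -10/11
  x_2 = -10/11;  a_2 = 1;  x_3 = (x_2 − 1)/7 = -3/11
  x_3 = -3/11;  a_3 = 1;  x_4 = (x_3 − 1)/7 = -2/11
  x_4 = -2/11;  a_4 = 3;  x_5 = (x_4 − 3)/7 = -5/11
  x_5 = -5/11;  a_5 = 4;  x_6 = (x_5 − 4)/7 = -7/11
Digits: (5, 6, 1, 1, 3, 4).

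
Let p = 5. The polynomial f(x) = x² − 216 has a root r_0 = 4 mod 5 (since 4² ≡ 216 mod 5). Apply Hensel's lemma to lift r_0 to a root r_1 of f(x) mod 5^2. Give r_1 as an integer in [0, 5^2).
r_1 = 4 (mod 25)

Hensel's recurrence: r_{i+1} = r_i − f(r_i)·(f′(r_i))^{-1} mod 5^{i+2}, with f′(x) = 2x. Iterate:
  r_0 = 4 (mod 5)
  r_1 = 4 (mod 25)
Final: r_1 = 4, and one checks f(r_1) ≡ 0 mod 5^2.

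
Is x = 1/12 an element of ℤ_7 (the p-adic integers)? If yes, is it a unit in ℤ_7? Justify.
x ∈ ℤ_7^× (unit); v_7(x) = 0

ℤ_7 = {x ∈ ℚ_7 : v_7(x) ≥ 0} and ℤ_7^× = {x ∈ ℤ_7 : v_7(x) = 0}. Here v_7(1/12) = v_7(num) − v_7(den) = 0; compare against these criteria.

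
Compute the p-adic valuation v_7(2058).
v_7(2058) = 3

v_7(n) is the largest exponent k such that 7^k divides n. Factor out: 2058 = 7^3 · 6. (Sign doesn't affect v_p.) So v_7(2058) = 3.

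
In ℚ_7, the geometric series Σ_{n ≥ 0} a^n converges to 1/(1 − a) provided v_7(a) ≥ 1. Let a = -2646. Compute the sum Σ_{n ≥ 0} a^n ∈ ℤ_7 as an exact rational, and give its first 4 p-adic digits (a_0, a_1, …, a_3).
Σ a^n = 1/(1 − a) = 1/2647;  first 4 digits = (1, 0, 2, 6)

v_7(a) = 2 ≥ 1, so the series converges in ℤ_7 to 1/(1 − a) = 1/(1 − (-2646)) = 1/2647. Expand this rational in ℤ_7: compute digits iteratively via d_i = x_i mod 7, x_{i+1} = (x_i − d_i)/7. The first 4 digits are (1, 0, 2, 6).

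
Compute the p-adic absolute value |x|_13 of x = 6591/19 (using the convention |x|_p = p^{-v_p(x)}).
|6591/19|_13 = 1/2197

Step 1 — compute v_13(x) by factoring powers of 13 out of the numerator and denominator: v_13(6591/19) = 3. Step 2 — apply |x|_p = p^{-v_p(x)} = 13^{-3} = 1/2197.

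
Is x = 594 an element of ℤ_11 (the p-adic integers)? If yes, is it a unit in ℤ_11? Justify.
x ∈ ℤ_11 but not a unit; v_11(x) = 1 > 0

ℤ_11 = {x ∈ ℚ_11 : v_11(x) ≥ 0} and ℤ_11^× = {x ∈ ℤ_11 : v_11(x) = 0}. Here v_11(594) = v_11(num) − v_11(den) = 1; compare against these criteria.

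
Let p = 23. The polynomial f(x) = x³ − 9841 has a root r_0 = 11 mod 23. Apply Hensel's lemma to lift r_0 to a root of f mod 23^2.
r_1 = 425 (mod 529)

Hensel: r_{i+1} = r_i − f(r_i)/f′(r_i) mod 23^{i+2}, where f′(x) = 3x². Iterate:
  r_0 = 11 (mod 23)
  r_1 = 425 (mod 529)
Final: r = 425 with f(r) ≡ 0 mod 23^2.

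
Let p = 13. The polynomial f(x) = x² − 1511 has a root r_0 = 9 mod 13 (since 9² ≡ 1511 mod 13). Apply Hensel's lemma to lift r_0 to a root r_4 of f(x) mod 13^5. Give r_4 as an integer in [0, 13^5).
r_4 = 76345 (mod 371293)

Hensel's recurrence: r_{i+1} = r_i − f(r_i)·(f′(r_i))^{-1} mod 13^{i+2}, with f′(x) = 2x. Iterate:
  r_0 = 9 (mod 13)
  r_1 = 126 (mod 169)
  r_2 = 1647 (mod 2197)
  r_3 = 19223 (mod 28561)
  r_4 = 76345 (mod 371293)
Final: r_4 = 76345, and one checks f(r_4) ≡ 0 mod 13^5.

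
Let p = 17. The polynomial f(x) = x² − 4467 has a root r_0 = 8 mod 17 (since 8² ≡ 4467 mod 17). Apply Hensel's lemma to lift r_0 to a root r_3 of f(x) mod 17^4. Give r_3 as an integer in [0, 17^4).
r_3 = 18725 (mod 83521)

Hensel's recurrence: r_{i+1} = r_i − f(r_i)·(f′(r_i))^{-1} mod 17^{i+2}, with f′(x) = 2x. Iterate:
  r_0 = 8 (mod 17)
  r_1 = 229 (mod 289)
  r_2 = 3986 (mod 4913)
  r_3 = 18725 (mod 83521)
Final: r_3 = 18725, and one checks f(r_3) ≡ 0 mod 17^4.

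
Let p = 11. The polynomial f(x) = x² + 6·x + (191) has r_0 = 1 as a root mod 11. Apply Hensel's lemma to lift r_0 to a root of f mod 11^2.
r_1 = 67 (mod 121)

Hensel: r_{i+1} = r_i − f(r_i)·(f′(r_i))^{-1} mod 11^{i+2}, f′(x) = 2x + 6. Iterate:
  r_0 = 1 (mod 11)
  r_1 = 67 (mod 121)
Final: r = 67 satisfies f(r) ≡ 0 mod 11^2.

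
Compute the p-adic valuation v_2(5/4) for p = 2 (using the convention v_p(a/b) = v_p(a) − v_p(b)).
v_2(5/4) = -2

Factor powers of 2 from the numerator and denominator of the reduced fraction: 5 = 2^0 · 5 and 4 = 2^2 · 1. Apply v_p(a/b) = v_p(a) − v_p(b): v_2(5/4) = 0 − 2 = -2.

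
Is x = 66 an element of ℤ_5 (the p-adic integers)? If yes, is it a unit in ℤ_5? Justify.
x ∈ ℤ_5^× (unit); v_5(x) = 0

ℤ_5 = {x ∈ ℚ_5 : v_5(x) ≥ 0} and ℤ_5^× = {x ∈ ℤ_5 : v_5(x) = 0}. Here v_5(66) = v_5(num) − v_5(den) = 0; compare against these criteria.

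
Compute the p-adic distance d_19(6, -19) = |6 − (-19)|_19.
d_19(6, -19) = 1

Step 1 — x − y = 6 − (-19) = 25. Step 2 — v_19(25) = 0 (factor: 25 = (19^0 · 25); the sign does not affect v_p). Step 3 — |x − y|_19 = 19^{0} = 1.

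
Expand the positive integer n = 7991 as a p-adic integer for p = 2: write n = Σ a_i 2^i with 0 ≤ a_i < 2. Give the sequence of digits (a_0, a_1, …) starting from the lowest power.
(a_0, a_1, …) = (1, 1, 1, 0, 1, 1, 0, 0, 1, 1, 1, 1, 1)

Repeated division by 2 gives the digits low-to-high: 7991 = 1 + 1·2^1 + 1·2^2 + 1·2^4 + 1·2^5 + 1·2^8 + 1·2^9 + 1·2^10 + 1·2^11 + 1·2^12. Digit sequence: (1, 1, 1, 0, 1, 1, 0, 0, 1, 1, 1, 1, 1).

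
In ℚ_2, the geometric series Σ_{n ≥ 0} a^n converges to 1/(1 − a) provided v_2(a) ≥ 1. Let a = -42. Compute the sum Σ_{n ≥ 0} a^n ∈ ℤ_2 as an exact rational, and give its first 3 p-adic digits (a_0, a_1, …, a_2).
Σ a^n = 1/(1 − a) = 1/43;  first 3 digits = (1, 1, 0)

v_2(a) = 1 ≥ 1, so the series converges in ℤ_2 to 1/(1 − a) = 1/(1 − (-42)) = 1/43. Expand this rational in ℤ_2: compute digits iteratively via d_i = x_i mod 2, x_{i+1} = (x_i − d_i)/2. The first 3 digits are (1, 1, 0).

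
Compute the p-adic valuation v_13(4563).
v_13(4563) = 2

v_13(n) is the largest exponent k such that 13^k divides n. Factor out: 4563 = 13^2 · 27. (Sign doesn't affect v_p.) So v_13(4563) = 2.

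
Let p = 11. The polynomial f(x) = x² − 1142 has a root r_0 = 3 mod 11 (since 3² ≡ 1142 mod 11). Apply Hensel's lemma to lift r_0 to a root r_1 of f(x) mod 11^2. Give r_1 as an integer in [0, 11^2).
r_1 = 91 (mod 121)

Hensel's recurrence: r_{i+1} = r_i − f(r_i)·(f′(r_i))^{-1} mod 11^{i+2}, with f′(x) = 2x. Iterate:
  r_0 = 3 (mod 11)
  r_1 = 91 (mod 121)
Final: r_1 = 91, and one checks f(r_1) ≡ 0 mod 11^2.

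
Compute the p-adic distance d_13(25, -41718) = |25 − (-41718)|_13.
d_13(25, -41718) = 1/2197

Step 1 — x − y = 25 − (-41718) = 41743. Step 2 — v_13(41743) = 3 (factor: 41743 = (13^3 · 19); the sign does not affect v_p). Step 3 — |x − y|_13 = 13^{-3} = 1/2197.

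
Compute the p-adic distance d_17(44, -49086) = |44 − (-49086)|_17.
d_17(44, -49086) = 1/4913

Step 1 — x − y = 44 − (-49086) = 49130. Step 2 — v_17(49130) = 3 (factor: 49130 = (17^3 · 10); the sign does not affect v_p). Step 3 — |x − y|_17 = 17^{-3} = 1/4913.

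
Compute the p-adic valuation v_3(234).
v_3(234) = 2

v_3(n) is the largest exponent k such that 3^k divides n. Factor out: 234 = 3^2 · 26. (Sign doesn't affect v_p.) So v_3(234) = 2.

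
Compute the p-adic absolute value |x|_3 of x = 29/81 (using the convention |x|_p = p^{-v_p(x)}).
|29/81|_3 = 81

Step 1 — compute v_3(x) by factoring powers of 3 out of the numerator and denominator: v_3(29/81) = -4. Step 2 — apply |x|_p = p^{-v_p(x)} = 3^{4} = 81.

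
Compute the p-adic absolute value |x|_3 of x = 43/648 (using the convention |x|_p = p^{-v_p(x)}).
|43/648|_3 = 81

Step 1 — compute v_3(x) by factoring powers of 3 out of the numerator and denominator: v_3(43/648) = -4. Step 2 — apply |x|_p = p^{-v_p(x)} = 3^{4} = 81.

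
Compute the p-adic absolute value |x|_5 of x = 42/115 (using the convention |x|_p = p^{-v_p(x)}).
|42/115|_5 = 5

Step 1 — compute v_5(x) by factoring powers of 5 out of the numerator and denominator: v_5(42/115) = -1. Step 2 — apply |x|_p = p^{-v_p(x)} = 5^{1} = 5.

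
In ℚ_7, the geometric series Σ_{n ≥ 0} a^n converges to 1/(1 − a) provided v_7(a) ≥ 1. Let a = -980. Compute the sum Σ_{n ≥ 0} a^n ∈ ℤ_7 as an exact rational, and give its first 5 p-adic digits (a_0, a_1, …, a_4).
Σ a^n = 1/(1 − a) = 1/981;  first 5 digits = (1, 0, 1, 4, 0)

v_7(a) = 2 ≥ 1, so the series converges in ℤ_7 to 1/(1 − a) = 1/(1 − (-980)) = 1/981. Expand this rational in ℤ_7: compute digits iteratively via d_i = x_i mod 7, x_{i+1} = (x_i − d_i)/7. The first 5 digits are (1, 0, 1, 4, 0).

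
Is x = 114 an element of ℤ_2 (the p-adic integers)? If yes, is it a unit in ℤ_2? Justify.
x ∈ ℤ_2 but not a unit; v_2(x) = 1 > 0

ℤ_2 = {x ∈ ℚ_2 : v_2(x) ≥ 0} and ℤ_2^× = {x ∈ ℤ_2 : v_2(x) = 0}. Here v_2(114) = v_2(num) − v_2(den) = 1; compare against these criteria.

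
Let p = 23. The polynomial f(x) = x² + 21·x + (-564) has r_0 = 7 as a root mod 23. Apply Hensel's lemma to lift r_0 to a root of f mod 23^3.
r_2 = 10265 (mod 12167)

Hensel: r_{i+1} = r_i − f(r_i)·(f′(r_i))^{-1} mod 23^{i+2}, f′(x) = 2x + 21. Iterate:
  r_0 = 7 (mod 23)
  r_1 = 214 (mod 529)
  r_2 = 10265 (mod 12167)
Final: r = 10265 satisfies f(r) ≡ 0 mod 23^3.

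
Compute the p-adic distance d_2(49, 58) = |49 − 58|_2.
d_2(49, 58) = 1

Step 1 — x − y = 49 − 58 = -9. Step 2 — v_2(-9) = 0 (factor: -9 = −(2^0 · 9); the sign does not affect v_p). Step 3 — |x − y|_2 = 2^{0} = 1.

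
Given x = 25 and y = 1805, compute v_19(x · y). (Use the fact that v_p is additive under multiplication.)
v_19(45125) = 2

v_p(x) = 0 (factor: 25 = 19^0 · 25); v_p(y) = 2 (factor: 1805 = 19^2 · 5). Additivity: v_p(xy) = v_p(x) + v_p(y) = 0 + 2 = 2. (Direct check: xy = 45125 = 19^2 · (125).)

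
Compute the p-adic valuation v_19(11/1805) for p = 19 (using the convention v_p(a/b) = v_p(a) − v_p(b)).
v_19(11/1805) = -2

Factor powers of 19 from the numerator and denominator of the reduced fraction: 11 = 19^0 · 11 and 1805 = 19^2 · 5. Apply v_p(a/b) = v_p(a) − v_p(b): v_19(11/1805) = 0 − 2 = -2.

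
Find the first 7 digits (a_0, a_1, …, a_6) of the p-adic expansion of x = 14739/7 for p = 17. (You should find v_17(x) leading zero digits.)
(a_0, …, a_6) = (0, 0, 0, 15, 4, 7, 2)

v_17(14739/7) = 3, so a_0 = ... = a_2 = 0. Factor out: x = 17^3 · u with u = 3/7 a unit in ℤ_17. Expand u iteratively via a_{v+i} = u_i mod 17, u_{i+1} = (u_i − a_{v+i})/17:
  u_0 = 3/7;  a_3 = 15;  u_1 = (u_0 − 15)/17 = -6/7
  u_1 = -6/7;  a_4 = 4;  u_2 = (u_1 − 4)/17 = -2/7
  u_2 = -2/7;  a_5 = 7;  u_3 = (u_2 − 7)/17 = -3/7
  u_3 = -3/7;  a_6 = 2;  u_4 = (u_3 − 2)/17 = -1/7
Digits: (0, 0, 0, 15, 4, 7, 2).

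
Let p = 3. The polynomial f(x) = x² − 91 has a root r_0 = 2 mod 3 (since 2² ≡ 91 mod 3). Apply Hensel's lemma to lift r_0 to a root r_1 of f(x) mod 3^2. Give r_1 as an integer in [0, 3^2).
r_1 = 8 (mod 9)

Hensel's recurrence: r_{i+1} = r_i − f(r_i)·(f′(r_i))^{-1} mod 3^{i+2}, with f′(x) = 2x. Iterate:
  r_0 = 2 (mod 3)
  r_1 = 8 (mod 9)
Final: r_1 = 8, and one checks f(r_1) ≡ 0 mod 3^2.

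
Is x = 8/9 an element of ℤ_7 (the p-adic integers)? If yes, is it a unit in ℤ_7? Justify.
x ∈ ℤ_7^× (unit); v_7(x) = 0

ℤ_7 = {x ∈ ℚ_7 : v_7(x) ≥ 0} and ℤ_7^× = {x ∈ ℤ_7 : v_7(x) = 0}. Here v_7(8/9) = v_7(num) − v_7(den) = 0; compare against these criteria.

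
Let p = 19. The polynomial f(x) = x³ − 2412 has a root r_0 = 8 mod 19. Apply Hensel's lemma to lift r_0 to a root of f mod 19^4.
r_3 = 75685 (mod 130321)

Hensel: r_{i+1} = r_i − f(r_i)/f′(r_i) mod 19^{i+2}, where f′(x) = 3x². Iterate:
  r_0 = 8 (mod 19)
  r_1 = 236 (mod 361)
  r_2 = 236 (mod 6859)
  r_3 = 75685 (mod 130321)
Final: r = 75685 with f(r) ≡ 0 mod 19^4.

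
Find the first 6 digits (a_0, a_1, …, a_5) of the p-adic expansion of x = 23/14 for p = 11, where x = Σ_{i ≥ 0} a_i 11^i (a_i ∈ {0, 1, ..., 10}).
(a_0, …, a_5) = (4, 10, 3, 2, 10, 3)

v_11(23/14) = 0 (numerator and denominator both coprime to 11), so x ∈ ℤ_11^×. Compute digits iteratively via a_i = x_i mod 11, x_{i+1} = (x_i − a_i)/11, with x_0 = x:
  x_0 = 23/14;  a_0 = 4;  x_1 = (x_0 − 4)/11 = -3/14
  x_1 = -3/14;  a_1 = 10;  x_2 = (x_1 − 10)/11 = -13/14
  x_2 = -13/14;  a_2 = 3;  x_3 = (x_2 − 3)/11 = -5/14
  x_3 = -5/14;  a_3 = 2;  x_4 = (x_3 − 2)/11 = -3/14
  x_4 = -3/14;  a_4 = 10;  x_5 = (x_4 − 10)/11 = -13/14
  x_5 = -13/14;  a_5 = 3;  x_6 = (x_5 − 3)/11 = -5/14
Digits: (4, 10, 3, 2, 10, 3).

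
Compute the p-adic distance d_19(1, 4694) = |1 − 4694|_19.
d_19(1, 4694) = 1/361

Step 1 — x − y = 1 − 4694 = -4693. Step 2 — v_19(-4693) = 2 (factor: -4693 = −(19^2 · 13); the sign does not affect v_p). Step 3 — |x − y|_19 = 19^{-2} = 1/361.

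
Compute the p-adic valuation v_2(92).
v_2(92) = 2

v_2(n) is the largest exponent k such that 2^k divides n. Factor out: 92 = 2^2 · 23. (Sign doesn't affect v_p.) So v_2(92) = 2.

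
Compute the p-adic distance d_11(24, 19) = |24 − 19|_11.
d_11(24, 19) = 1

Step 1 — x − y = 24 − 19 = 5. Step 2 — v_11(5) = 0 (factor: 5 = (11^0 · 5); the sign does not affect v_p). Step 3 — |x − y|_11 = 11^{0} = 1.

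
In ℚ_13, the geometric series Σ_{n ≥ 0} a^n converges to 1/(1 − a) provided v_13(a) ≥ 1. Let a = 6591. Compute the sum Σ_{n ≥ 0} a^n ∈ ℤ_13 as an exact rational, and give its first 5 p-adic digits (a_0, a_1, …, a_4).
Σ a^n = 1/(1 − a) = -1/6590;  first 5 digits = (1, 0, 0, 3, 0)

v_13(a) = 3 ≥ 1, so the series converges in ℤ_13 to 1/(1 − a) = 1/(1 − 6591) = -1/6590. Expand this rational in ℤ_13: compute digits iteratively via d_i = x_i mod 13, x_{i+1} = (x_i − d_i)/13. The first 5 digits are (1, 0, 0, 3, 0).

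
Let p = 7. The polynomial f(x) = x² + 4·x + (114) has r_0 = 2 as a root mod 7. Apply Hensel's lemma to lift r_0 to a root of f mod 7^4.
r_3 = 1689 (mod 2401)

Hensel: r_{i+1} = r_i − f(r_i)·(f′(r_i))^{-1} mod 7^{i+2}, f′(x) = 2x + 4. Iterate:
  r_0 = 2 (mod 7)
  r_1 = 23 (mod 49)
  r_2 = 317 (mod 343)
  r_3 = 1689 (mod 2401)
Final: r = 1689 satisfies f(r) ≡ 0 mod 7^4.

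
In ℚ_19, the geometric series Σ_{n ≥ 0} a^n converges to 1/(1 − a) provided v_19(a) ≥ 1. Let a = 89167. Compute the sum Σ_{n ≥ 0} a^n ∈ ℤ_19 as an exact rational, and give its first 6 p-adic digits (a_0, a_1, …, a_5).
Σ a^n = 1/(1 − a) = -1/89166;  first 6 digits = (1, 0, 0, 13, 0, 0)

v_19(a) = 3 ≥ 1, so the series converges in ℤ_19 to 1/(1 − a) = 1/(1 − 89167) = -1/89166. Expand this rational in ℤ_19: compute digits iteratively via d_i = x_i mod 19, x_{i+1} = (x_i − d_i)/19. The first 6 digits are (1, 0, 0, 13, 0, 0).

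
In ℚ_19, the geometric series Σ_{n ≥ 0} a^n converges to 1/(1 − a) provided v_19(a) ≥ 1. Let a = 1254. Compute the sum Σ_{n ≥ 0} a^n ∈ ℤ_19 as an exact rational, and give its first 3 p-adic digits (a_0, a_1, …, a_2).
Σ a^n = 1/(1 − a) = -1/1253;  first 3 digits = (1, 9, 8)

v_19(a) = 1 ≥ 1, so the series converges in ℤ_19 to 1/(1 − a) = 1/(1 − 1254) = -1/1253. Expand this rational in ℤ_19: compute digits iteratively via d_i = x_i mod 19, x_{i+1} = (x_i − d_i)/19. The first 3 digits are (1, 9, 8).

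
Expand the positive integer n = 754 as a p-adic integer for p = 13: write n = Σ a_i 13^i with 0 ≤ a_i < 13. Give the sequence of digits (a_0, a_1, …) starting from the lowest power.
(a_0, a_1, …) = (0, 6, 4)

Repeated division by 13 gives the digits low-to-high: 754 = 6·13^1 + 4·13^2. Digit sequence: (0, 6, 4).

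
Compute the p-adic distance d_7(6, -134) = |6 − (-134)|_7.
d_7(6, -134) = 1/7

Step 1 — x − y = 6 − (-134) = 140. Step 2 — v_7(140) = 1 (factor: 140 = (7^1 · 20); the sign does not affect v_p). Step 3 — |x − y|_7 = 7^{-1} = 1/7.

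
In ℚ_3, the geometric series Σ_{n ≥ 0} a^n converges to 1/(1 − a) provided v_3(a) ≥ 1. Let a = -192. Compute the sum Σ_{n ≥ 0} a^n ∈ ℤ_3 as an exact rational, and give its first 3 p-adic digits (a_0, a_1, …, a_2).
Σ a^n = 1/(1 − a) = 1/193;  first 3 digits = (1, 2, 0)

v_3(a) = 1 ≥ 1, so the series converges in ℤ_3 to 1/(1 − a) = 1/(1 − (-192)) = 1/193. Expand this rational in ℤ_3: compute digits iteratively via d_i = x_i mod 3, x_{i+1} = (x_i − d_i)/3. The first 3 digits are (1, 2, 0).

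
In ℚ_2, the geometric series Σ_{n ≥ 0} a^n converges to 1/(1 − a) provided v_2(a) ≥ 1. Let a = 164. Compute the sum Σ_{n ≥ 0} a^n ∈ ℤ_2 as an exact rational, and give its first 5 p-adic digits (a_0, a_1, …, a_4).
Σ a^n = 1/(1 − a) = -1/163;  first 5 digits = (1, 0, 1, 0, 1)

v_2(a) = 2 ≥ 1, so the series converges in ℤ_2 to 1/(1 − a) = 1/(1 − 164) = -1/163. Expand this rational in ℤ_2: compute digits iteratively via d_i = x_i mod 2, x_{i+1} = (x_i − d_i)/2. The first 5 digits are (1, 0, 1, 0, 1).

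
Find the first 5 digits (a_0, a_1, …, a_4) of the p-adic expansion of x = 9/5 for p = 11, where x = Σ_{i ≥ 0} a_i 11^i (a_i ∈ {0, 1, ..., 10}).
(a_0, …, a_4) = (4, 2, 2, 2, 2)

v_11(9/5) = 0 (numerator and denominator both coprime to 11), so x ∈ ℤ_11^×. Compute digits iteratively via a_i = x_i mod 11, x_{i+1} = (x_i − a_i)/11, with x_0 = x:
  x_0 = 9/5;  a_0 = 4;  x_1 = (x_0 − 4)/11 = -1/5
  x_1 = -1/5;  a_1 = 2;  x_2 = (x_1 − 2)/11 = -1/5
  x_2 = -1/5;  a_2 = 2;  x_3 = (x_2 − 2)/11 = -1/5
  x_3 = -1/5;  a_3 = 2;  x_4 = (x_3 − 2)/11 = -1/5
  x_4 = -1/5;  a_4 = 2;  x_5 = (x_4 − 2)/11 = -1/5
Digits: (4, 2, 2, 2, 2).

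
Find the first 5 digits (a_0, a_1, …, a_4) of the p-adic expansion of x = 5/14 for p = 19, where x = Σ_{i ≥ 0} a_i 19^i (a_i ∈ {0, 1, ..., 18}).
(a_0, …, a_4) = (18, 14, 6, 1, 4)

v_19(5/14) = 0 (numerator and denominator both coprime to 19), so x ∈ ℤ_19^×. Compute digits iteratively via a_i = x_i mod 19, x_{i+1} = (x_i − a_i)/19, with x_0 = x:
  x_0 = 5/14;  a_0 = 18;  x_1 = (x_0 − 18)/19 = -13/14
  x_1 = -13/14;  a_1 = 14;  x_2 = (x_1 − 14)/19 = -11/14
  x_2 = -11/14;  a_2 = 6;  x_3 = (x_2 − 6)/19 = -5/14
  x_3 = -5/14;  a_3 = 1;  x_4 = (x_3 − 1)/19 = -1/14
  x_4 = -1/14;  a_4 = 4;  x_5 = (x_4 − 4)/19 = -3/14
Digits: (18, 14, 6, 1, 4).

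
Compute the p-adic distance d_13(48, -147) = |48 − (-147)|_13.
d_13(48, -147) = 1/13

Step 1 — x − y = 48 − (-147) = 195. Step 2 — v_13(195) = 1 (factor: 195 = (13^1 · 15); the sign does not affect v_p). Step 3 — |x − y|_13 = 13^{-1} = 1/13.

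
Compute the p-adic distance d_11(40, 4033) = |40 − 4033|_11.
d_11(40, 4033) = 1/1331

Step 1 — x − y = 40 − 4033 = -3993. Step 2 — v_11(-3993) = 3 (factor: -3993 = −(11^3 · 3); the sign does not affect v_p). Step 3 — |x − y|_11 = 11^{-3} = 1/1331.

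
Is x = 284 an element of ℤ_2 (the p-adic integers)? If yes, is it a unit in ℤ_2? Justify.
x ∈ ℤ_2 but not a unit; v_2(x) = 2 > 0

ℤ_2 = {x ∈ ℚ_2 : v_2(x) ≥ 0} and ℤ_2^× = {x ∈ ℤ_2 : v_2(x) = 0}. Here v_2(284) = v_2(num) − v_2(den) = 2; compare against these criteria.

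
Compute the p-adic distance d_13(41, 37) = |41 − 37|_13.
d_13(41, 37) = 1

Step 1 — x − y = 41 − 37 = 4. Step 2 — v_13(4) = 0 (factor: 4 = (13^0 · 4); the sign does not affect v_p). Step 3 — |x − y|_13 = 13^{0} = 1.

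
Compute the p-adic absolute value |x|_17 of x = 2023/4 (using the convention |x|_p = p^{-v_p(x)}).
|2023/4|_17 = 1/289

Step 1 — compute v_17(x) by factoring powers of 17 out of the numerator and denominator: v_17(2023/4) = 2. Step 2 — apply |x|_p = p^{-v_p(x)} = 17^{-2} = 1/289.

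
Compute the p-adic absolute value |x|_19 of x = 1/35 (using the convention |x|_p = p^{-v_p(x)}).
|1/35|_19 = 1

Step 1 — compute v_19(x) by factoring powers of 19 out of the numerator and denominator: v_19(1/35) = 0. Step 2 — apply |x|_p = p^{-v_p(x)} = 19^{0} = 1.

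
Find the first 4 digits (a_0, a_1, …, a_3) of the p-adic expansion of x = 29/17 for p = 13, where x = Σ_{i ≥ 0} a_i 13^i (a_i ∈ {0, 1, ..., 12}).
(a_0, …, a_3) = (4, 9, 10, 3)

v_13(29/17) = 0 (numerator and denominator both coprime to 13), so x ∈ ℤ_13^×. Compute digits iteratively via a_i = x_i mod 13, x_{i+1} = (x_i − a_i)/13, with x_0 = x:
  x_0 = 29/17;  a_0 = 4;  x_1 = (x_0 − 4)/13 = -3/17
  x_1 = -3/17;  a_1 = 9;  x_2 = (x_1 − 9)/13 = -12/17
  x_2 = -12/17;  a_2 = 10;  x_3 = (x_2 − 10)/13 = -14/17
  x_3 = -14/17;  a_3 = 3;  x_4 = (x_3 − 3)/13 = -5/17
Digits: (4, 9, 10, 3).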